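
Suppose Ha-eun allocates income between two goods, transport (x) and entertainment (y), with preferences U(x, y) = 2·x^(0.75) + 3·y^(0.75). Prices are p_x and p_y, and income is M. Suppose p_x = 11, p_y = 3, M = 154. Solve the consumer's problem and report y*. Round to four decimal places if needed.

y* = 51.1285

MRS = MU_x/MU_y = (2/3)·(y/x)^(0.25). Set equal to p_x/p_y.
Solve for the ratio: y/x = [(3/2)·p_x/p_y]^(4).
Substitute y = (y/x)·x into the budget: x* = M/(p_x + p_y·(y/x)).
Numerically y/x = 915.0625, so x* = 154/(11 + 3·915.0625) = 0.0559 and y* = 915.0625·0.0559 = 51.1285.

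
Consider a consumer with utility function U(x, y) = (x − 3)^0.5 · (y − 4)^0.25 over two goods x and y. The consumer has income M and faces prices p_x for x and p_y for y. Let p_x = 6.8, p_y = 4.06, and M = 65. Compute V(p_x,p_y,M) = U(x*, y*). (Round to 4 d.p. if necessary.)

Let x' = x−3, y' = y−4. MRS = 2·y'/x' = p_x/p_y.
Substituting into the budget: x* = 3 + 2/3·(M − 3·p_x − 4·p_y)/p_x, and y* = 4 + 1/3·(…)/p_y.
Discretionary income = 65 − 3·6.8 − 4·4.06 = 28.36; x* = 3 + 2/3·28.36/6.8 = 5.7804; y* = 4 + 1/3·28.36/4.06 = 6.3284.
Utility at the optimum: U(5.7804, 6.3284) = 2.0598.

V = 2.0598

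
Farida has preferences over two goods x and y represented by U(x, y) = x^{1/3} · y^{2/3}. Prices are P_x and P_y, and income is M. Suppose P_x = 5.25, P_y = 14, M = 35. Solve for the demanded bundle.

Tangency: MRS = (1/2)·y/x = P_x/P_y.
Rearranging, P_y·y = 2·P_x·x. Substituting into the budget gives P_x·x·(1 + 2) = M.
Demand: x*(P_x,P_y,M) = 1/3·M/P_x and y* = 2/3·M/P_y.
At P_x=5.25, P_y=14, M=35: x* = 1/3·35/5.25 = 2.2222, y* = 1.6667.

x* = 2.2222, y* = 1.6667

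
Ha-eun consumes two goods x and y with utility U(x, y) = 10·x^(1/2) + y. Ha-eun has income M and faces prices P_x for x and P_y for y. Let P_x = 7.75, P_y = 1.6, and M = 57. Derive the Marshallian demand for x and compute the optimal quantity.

MU_x = 5/√x, MU_y = 1. Tangency: 5/√x = P_x/P_y.
Thus x* = (5·P_y/P_x)² — independent of M — with the rest of income spent on y.
Plugging in: x* = (5·1.6/7.75)² = 1.0656.

x* = 1.0656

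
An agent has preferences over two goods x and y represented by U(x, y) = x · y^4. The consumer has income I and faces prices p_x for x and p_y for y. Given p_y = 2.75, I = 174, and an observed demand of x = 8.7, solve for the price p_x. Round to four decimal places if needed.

p_x = 4

MU_x/MU_y = (y)/(4·x); tangency sets this equal to p_x/p_y.
Rearranging, p_y·y = 4·p_x·x. Substituting into the budget gives p_x·x·(1 + 4) = I.
Demand: x*(p_x,p_y,I) = 0.2·I/p_x and y* = 0.8·I/p_y.
Set x* = 8.7 in the demand function and solve for p_x: p_x = 4.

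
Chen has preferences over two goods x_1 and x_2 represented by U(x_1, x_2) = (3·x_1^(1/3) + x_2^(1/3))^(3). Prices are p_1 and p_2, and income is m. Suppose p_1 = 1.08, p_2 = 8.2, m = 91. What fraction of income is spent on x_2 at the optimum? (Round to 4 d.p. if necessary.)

Numerically x_2/x_1 = 0.009199, so x_1* = 91/(1.08 + 8.2·0.009199) = 78.7585 and x_2* = 0.009199·78.7585 = 0.7245.
Expenditure on x_2: 8.2·0.7245 = 5.9408; share = 0.0653.

share on x_2 = 0.0653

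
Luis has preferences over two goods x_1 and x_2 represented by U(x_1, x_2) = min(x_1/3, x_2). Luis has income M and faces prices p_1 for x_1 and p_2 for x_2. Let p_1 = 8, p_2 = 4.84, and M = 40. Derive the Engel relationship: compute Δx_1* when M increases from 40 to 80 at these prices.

Δx_1* = 4.1609

Here 3·8 + 4.84 = 28.84, giving x_1* = 4.1609.
At M' = 80: x_1* = 8.3218. Change: 8.3218 − 4.1609 = 4.1609.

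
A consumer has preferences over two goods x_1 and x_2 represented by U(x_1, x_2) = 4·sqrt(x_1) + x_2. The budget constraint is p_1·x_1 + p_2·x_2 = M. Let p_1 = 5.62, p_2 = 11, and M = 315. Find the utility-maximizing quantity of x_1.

x_1* = 15.324

Set MRS = p_1/p_2: 2·x_1^(−1/2) = p_1/p_2.
Thus x_1* = (2·p_2/p_1)² — independent of M — with the rest of income spent on x_2.
Plugging in: x_1* = (2·11/5.62)² = 15.324.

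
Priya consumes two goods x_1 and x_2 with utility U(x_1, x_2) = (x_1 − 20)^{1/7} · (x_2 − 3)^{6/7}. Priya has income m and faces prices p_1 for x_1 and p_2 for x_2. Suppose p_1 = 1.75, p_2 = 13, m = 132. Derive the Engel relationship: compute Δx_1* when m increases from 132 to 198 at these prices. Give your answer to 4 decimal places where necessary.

MRS = (1/6)·(x_2−3)/(x_1−20). Tangency with p_1/p_2 gives x_2−3 = 6·(p_1/p_2)·(x_1−20).
After buying the subsistence bundle (20, 3), a share 1/7 of the remaining income goes to x_1: x_1* = 20 + 1/7·(m − 20p_1 − 3p_2)/p_1.
Discretionary income = 132 − 20·1.75 − 3·13 = 58; x_1* = 20 + 1/7·58/1.75 = 24.7347.
At m' = 198: x_1* = 30.1224. Change: 30.1224 − 24.7347 = 5.3878.

Δx_1* = 5.3878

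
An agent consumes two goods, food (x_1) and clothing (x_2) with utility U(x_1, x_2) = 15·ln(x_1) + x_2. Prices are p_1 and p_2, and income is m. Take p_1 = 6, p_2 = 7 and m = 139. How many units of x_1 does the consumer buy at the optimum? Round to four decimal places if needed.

x_1* = 17.5

MU_x_1 = 15/x_1, MU_x_2 = 1. Tangency: 15/x_1 = p_1/p_2.
So x_1*(p_1,p_2) = 15·p_2/p_1, independent of income; and x_2* = (m − 15·p_2)/p_2.
At the given prices: x_1* = 15·7/6 = 17.5.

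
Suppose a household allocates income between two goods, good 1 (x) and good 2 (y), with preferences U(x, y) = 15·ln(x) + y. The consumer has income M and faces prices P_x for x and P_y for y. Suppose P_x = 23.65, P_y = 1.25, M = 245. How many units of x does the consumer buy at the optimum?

x* = 0.7928

MU_x = 15/x, MU_y = 1. Tangency: 15/x = P_x/P_y.
So x*(P_x,P_y) = 15·P_y/P_x, independent of income; and y* = (M − 15·P_y)/P_y.
At the given prices: x* = 15·1.25/23.65 = 0.7928.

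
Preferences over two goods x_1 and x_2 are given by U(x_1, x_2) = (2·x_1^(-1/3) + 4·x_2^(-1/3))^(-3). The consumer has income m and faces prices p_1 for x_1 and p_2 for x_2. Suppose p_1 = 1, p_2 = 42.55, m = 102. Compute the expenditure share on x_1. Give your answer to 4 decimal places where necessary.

share on x_1 = 0.1888

Numerically x_2/x_1 = 0.100948, so x_1* = 102/(1 + 42.55·0.100948) = 19.2622 and x_2* = 0.100948·19.2622 = 1.9445.
Expenditure on x_1: 1·19.2622 = 19.2622; share = 0.1888.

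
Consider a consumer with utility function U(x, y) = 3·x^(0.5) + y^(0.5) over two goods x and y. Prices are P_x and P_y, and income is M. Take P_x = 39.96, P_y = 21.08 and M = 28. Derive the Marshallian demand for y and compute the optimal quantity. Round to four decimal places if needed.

From the CES first-order condition, 3·(y/x)^(0.5) = P_x/P_y.
Solve for the ratio: y/x = [(1/3)·P_x/P_y]^(2).
With the ratio pinned down, the budget gives x* = M/(P_x + P_y·(y/x)) and y* = (y/x)·x*.
Numerically y/x = 0.399271, so x* = 28/(39.96 + 21.08·0.399271) = 0.5788 and y* = 0.399271·0.5788 = 0.2311.

y* = 0.2311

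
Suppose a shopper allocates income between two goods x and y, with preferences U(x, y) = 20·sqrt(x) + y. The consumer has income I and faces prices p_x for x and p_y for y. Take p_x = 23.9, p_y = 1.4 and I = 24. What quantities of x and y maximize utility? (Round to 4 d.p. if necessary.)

Set MRS = p_x/p_y: 10·x^(−1/2) = p_x/p_y.
Solve: √x = 10·p_y/p_x, so x*(p_x,p_y) = (10·p_y/p_x)², and y* = (I − p_x·x*)/p_y.
Plugging in: x* = (10·1.4/23.9)² = 0.3431, y* = 11.2851.

x* = 0.3431, y* = 11.2851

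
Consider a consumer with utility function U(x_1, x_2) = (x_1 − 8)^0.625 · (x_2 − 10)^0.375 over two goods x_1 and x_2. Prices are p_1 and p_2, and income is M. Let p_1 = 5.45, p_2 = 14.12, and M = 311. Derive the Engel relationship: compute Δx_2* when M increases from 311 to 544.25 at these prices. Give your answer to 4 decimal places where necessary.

Δx_2* = 6.1947

This is Cobb-Douglas in (x_1−8, x_2−10): tangency gives 0.625·p_2·(x_2−10) = 0.375·p_1·(x_1−8).
Substituting into the budget: x_1* = 8 + 0.625·(M − 8·p_1 − 10·p_2)/p_1, and x_2* = 10 + 0.375·(…)/p_2.
Discretionary income = 311 − 8·5.45 − 10·14.12 = 126.2; x_2* = 10 + 0.375·126.2/14.12 = 13.3516.
At M' = 544.25: x_2* = 19.5463. Change: 19.5463 − 13.3516 = 6.1947.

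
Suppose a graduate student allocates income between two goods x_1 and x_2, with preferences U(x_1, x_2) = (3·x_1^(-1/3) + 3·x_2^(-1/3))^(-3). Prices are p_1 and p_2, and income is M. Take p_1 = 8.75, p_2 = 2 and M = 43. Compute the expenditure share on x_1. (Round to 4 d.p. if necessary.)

From the CES first-order condition, (x_2/x_1)^(4/3) = p_1/p_2.
Solve for the ratio: x_2/x_1 = [p_1/p_2]^(0.75).
With the ratio pinned down, the budget gives x_1* = M/(p_1 + p_2·(x_2/x_1)) and x_2* = (x_2/x_1)·x_1*.
Numerically x_2/x_1 = 3.025057, so x_1* = 43/(8.75 + 2·3.025057) = 2.9054 and x_2* = 3.025057·2.9054 = 8.7889.
Expenditure on x_1: 8.75·2.9054 = 25.4221; share = 0.5912.

share on x_1 = 0.5912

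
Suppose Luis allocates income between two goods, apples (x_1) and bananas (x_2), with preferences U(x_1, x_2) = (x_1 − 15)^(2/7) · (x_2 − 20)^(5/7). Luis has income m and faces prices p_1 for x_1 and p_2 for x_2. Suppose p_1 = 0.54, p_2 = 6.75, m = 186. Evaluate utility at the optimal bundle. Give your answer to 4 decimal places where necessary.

This is Cobb-Douglas in (x_1−15, x_2−20): tangency gives 2/7·p_2·(x_2−20) = 5/7·p_1·(x_1−15).
After buying the subsistence bundle (15, 20), a share 2/7 of the remaining income goes to x_1: x_1* = 15 + 2/7·(m − 15p_1 − 20p_2)/p_1.
Discretionary income = 186 − 15·0.54 − 20·6.75 = 42.9; x_1* = 15 + 2/7·42.9/0.54 = 37.6984; x_2* = 20 + 5/7·42.9/6.75 = 24.5397.
Utility at the optimum: U(37.6984, 24.5397) = 7.19.

V = 7.19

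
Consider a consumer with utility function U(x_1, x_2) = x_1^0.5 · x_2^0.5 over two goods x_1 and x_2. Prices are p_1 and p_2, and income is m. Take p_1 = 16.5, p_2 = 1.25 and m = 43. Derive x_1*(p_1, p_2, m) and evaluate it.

x_1* = 1.303

Tangency: MRS = x_2/x_1 = p_1/p_2.
Rearranging, p_2·x_2 = p_1·x_1. Substituting into the budget gives p_1·x_1·(1 + 1) = m.
Demand: x_1*(p_1,p_2,m) = 0.5·m/p_1 and x_2* = 0.5·m/p_2.
At p_1=16.5, p_2=1.25, m=43: x_1* = 0.5·43/16.5 = 1.303.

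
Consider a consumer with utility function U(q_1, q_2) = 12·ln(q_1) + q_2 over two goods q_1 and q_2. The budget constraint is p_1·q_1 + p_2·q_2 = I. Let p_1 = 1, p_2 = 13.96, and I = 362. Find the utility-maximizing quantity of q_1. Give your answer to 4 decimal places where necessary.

MU_q_1 = 12/q_1, MU_q_2 = 1. Tangency: 12/q_1 = p_1/p_2.
So q_1*(p_1,p_2) = 12·p_2/p_1, independent of income; and q_2* = (I − 12·p_2)/p_2.
At the given prices: q_1* = 12·13.96/1 = 167.52.

q_1* = 167.52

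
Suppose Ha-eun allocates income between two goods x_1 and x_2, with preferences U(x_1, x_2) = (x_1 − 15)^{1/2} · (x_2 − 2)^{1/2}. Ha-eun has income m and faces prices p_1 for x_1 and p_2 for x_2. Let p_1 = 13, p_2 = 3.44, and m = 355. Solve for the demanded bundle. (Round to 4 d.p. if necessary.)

Let x_1' = x_1−15, x_2' = x_2−2. MRS = x_2'/x_1' = p_1/p_2.
After buying the subsistence bundle (15, 2), a share 0.5 of the remaining income goes to x_1: x_1* = 15 + 0.5·(m − 15p_1 − 2p_2)/p_1.
Discretionary income = 355 − 15·13 − 2·3.44 = 153.12; x_1* = 15 + 0.5·153.12/13 = 20.8892; x_2* = 2 + 0.5·153.12/3.44 = 24.2558.

x_1* = 20.8892, x_2* = 24.2558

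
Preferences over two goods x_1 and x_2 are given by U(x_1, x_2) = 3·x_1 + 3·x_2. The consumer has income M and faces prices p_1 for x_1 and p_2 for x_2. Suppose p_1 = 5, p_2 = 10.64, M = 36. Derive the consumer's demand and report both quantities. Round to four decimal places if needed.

x_1* = 7.2, x_2* = 0

Perfect substitutes: compare marginal utility per dollar. 3/p_1 vs 3/p_2 → 0.6 vs 0.282.
x_1 gives more utility per dollar, so spend all income on x_1: x_1* = M/p_1, x_2* = 0.
Numerically: x_1* = 7.2, x_2* = 0.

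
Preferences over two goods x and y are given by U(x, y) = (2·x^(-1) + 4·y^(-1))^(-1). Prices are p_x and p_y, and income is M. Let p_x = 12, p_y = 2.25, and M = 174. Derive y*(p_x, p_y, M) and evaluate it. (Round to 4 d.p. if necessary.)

Numerically y/x = 3.265986, so x* = 174/(12 + 2.25·3.265986) = 8.993 and y* = 3.265986·8.993 = 29.3709.

y* = 29.3709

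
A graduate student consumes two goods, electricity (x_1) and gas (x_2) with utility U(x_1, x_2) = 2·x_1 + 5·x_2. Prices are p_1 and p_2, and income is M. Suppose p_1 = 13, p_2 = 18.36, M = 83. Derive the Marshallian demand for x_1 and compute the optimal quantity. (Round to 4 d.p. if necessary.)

x_1* = 0

Numerically: x_1* = 0, x_2* = 4.5207.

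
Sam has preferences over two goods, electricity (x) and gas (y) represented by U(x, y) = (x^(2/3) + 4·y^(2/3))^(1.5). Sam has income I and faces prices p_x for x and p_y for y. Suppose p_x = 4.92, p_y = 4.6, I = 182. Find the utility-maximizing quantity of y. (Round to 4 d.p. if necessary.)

y* = 39.0321

MU_x ∝ x^(-1/3), MU_y ∝ 4·y^(-1/3), so MRS = (1/4)·(y/x)^(1/3) = p_x/p_y.
Hence y/x = (4·p_x/p_y)^(1/(1/3)), i.e. raised to the 3 power.
Substitute y = (y/x)·x into the budget: x* = I/(p_x + p_y·(y/x)).
Numerically y/x = 78.307217, so x* = 182/(4.92 + 4.6·78.307217) = 0.4984 and y* = 78.307217·0.4984 = 39.0321.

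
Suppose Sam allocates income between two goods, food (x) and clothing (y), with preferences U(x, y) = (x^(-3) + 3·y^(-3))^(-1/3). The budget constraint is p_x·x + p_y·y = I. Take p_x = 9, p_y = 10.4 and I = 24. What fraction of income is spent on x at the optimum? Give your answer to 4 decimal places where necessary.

MU_x ∝ x^(-4), MU_y ∝ 3·y^(-4), so MRS = (1/3)·(y/x)^(4) = p_x/p_y.
Hence y/x = (3·p_x/p_y)^(1/(4)), i.e. raised to the 0.25 power.
Substitute y = (y/x)·x into the budget: x* = I/(p_x + p_y·(y/x)).
Numerically y/x = 1.269354, so x* = 24/(9 + 10.4·1.269354) = 1.081 and y* = 1.269354·1.081 = 1.3722.
Expenditure on x: 9·1.081 = 9.7292; share = 0.4054.

share on x = 0.4054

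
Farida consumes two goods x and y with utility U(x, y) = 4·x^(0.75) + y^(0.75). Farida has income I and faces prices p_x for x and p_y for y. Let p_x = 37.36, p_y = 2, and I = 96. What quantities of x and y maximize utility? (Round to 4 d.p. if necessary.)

x* = 0.0971, y* = 46.1861

MU_x ∝ 4·x^(-0.25), MU_y ∝ y^(-0.25), so MRS = 4·(y/x)^(0.25) = p_x/p_y.
Solve for the ratio: y/x = [(1/4)·p_x/p_y]^(4).
With the ratio pinned down, the budget gives x* = I/(p_x + p_y·(y/x)) and y* = (y/x)·x*.
Numerically y/x = 475.628119, so x* = 96/(37.36 + 2·475.628119) = 0.0971 and y* = 475.628119·0.0971 = 46.1861.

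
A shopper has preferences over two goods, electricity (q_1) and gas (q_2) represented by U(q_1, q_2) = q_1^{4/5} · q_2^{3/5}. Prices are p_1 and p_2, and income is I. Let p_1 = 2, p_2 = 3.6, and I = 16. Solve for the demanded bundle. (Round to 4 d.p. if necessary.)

The MRS is (4/3)·q_2/q_1. Set MRS = p_1/p_2.
Rearranging, p_2·q_2 = (3/4)·p_1·q_1. Substituting into the budget gives p_1·q_1·(1 + (3/4)) = I.
Demand: q_1*(p_1,p_2,I) = 4/7·I/p_1 and q_2* = 3/7·I/p_2.
At p_1=2, p_2=3.6, I=16: q_1* = 4/7·16/2 = 4.5714, q_2* = 1.9048.

q_1* = 4.5714, q_2* = 1.9048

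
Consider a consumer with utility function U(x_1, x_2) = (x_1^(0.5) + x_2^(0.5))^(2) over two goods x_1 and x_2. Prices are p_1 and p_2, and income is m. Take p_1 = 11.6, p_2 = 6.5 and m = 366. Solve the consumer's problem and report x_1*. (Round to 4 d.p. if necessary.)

x_1* = 11.3307

From the CES first-order condition, (x_2/x_1)^(0.5) = p_1/p_2.
Solve for the ratio: x_2/x_1 = [p_1/p_2]^(2).
With the ratio pinned down, the budget gives x_1* = m/(p_1 + p_2·(x_2/x_1)) and x_2* = (x_2/x_1)·x_1*.
Numerically x_2/x_1 = 3.184852, so x_1* = 366/(11.6 + 6.5·3.184852) = 11.3307.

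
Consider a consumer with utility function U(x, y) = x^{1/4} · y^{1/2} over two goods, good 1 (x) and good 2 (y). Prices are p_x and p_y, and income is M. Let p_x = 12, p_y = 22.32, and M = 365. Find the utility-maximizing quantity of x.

x* = 10.1389

Tangency: MRS = (1/2)·y/x = p_x/p_y.
So 0.25·p_y·y = 0.5·p_x·x; combined with the budget, a share 1/3 of income goes to x.
Demand: x*(p_x,p_y,M) = 1/3·M/p_x and y* = 2/3·M/p_y.
At p_x=12, p_y=22.32, M=365: x* = 1/3·365/12 = 10.1389.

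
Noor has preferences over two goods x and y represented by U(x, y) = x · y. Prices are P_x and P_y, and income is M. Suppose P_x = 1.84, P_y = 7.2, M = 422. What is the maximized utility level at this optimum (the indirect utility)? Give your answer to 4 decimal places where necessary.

V = 3360.5827

At P_x=1.84, P_y=7.2, M=422: x* = 0.5·422/1.84 = 114.6739, y* = 29.3056.
Utility at the optimum: U(114.6739, 29.3056) = 3360.5827.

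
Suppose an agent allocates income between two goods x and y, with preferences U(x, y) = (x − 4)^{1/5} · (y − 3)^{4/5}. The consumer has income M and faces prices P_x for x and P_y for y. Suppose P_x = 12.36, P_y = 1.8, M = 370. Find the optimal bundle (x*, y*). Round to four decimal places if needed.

x* = 9.0997, y* = 143.0711

Discretionary income = 370 − 4·12.36 − 3·1.8 = 315.16; x* = 4 + 0.2·315.16/12.36 = 9.0997; y* = 3 + 0.8·315.16/1.8 = 143.0711.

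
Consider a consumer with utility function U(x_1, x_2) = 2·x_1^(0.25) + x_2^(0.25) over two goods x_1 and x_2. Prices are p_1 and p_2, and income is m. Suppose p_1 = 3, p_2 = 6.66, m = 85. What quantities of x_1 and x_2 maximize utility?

From the CES first-order condition, 2·(x_2/x_1)^(0.75) = p_1/p_2.
Hence x_2/x_1 = ((1/2)·p_1/p_2)^(1/(0.75)), i.e. raised to the 4/3 power.
Substitute x_2 = (x_2/x_1)·x_1 into the budget: x_1* = m/(p_1 + p_2·(x_2/x_1)).
Numerically x_2/x_1 = 0.137032, so x_1* = 85/(3 + 6.66·0.137032) = 21.7245 and x_2* = 0.137032·21.7245 = 2.977.

x_1* = 21.7245, x_2* = 2.977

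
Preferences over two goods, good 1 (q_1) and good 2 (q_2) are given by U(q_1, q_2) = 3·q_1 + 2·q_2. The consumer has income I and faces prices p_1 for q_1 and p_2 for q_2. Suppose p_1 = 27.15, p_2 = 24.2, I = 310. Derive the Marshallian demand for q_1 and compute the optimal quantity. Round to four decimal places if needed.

Linear utility — the consumer picks whichever good has higher MU/price: 3/27.15 = 0.1105 vs 2/24.2 = 0.0826.
q_1 gives more utility per dollar, so spend all income on q_1: q_1* = I/p_1, q_2* = 0.
Numerically: q_1* = 11.418, q_2* = 0.

q_1* = 11.418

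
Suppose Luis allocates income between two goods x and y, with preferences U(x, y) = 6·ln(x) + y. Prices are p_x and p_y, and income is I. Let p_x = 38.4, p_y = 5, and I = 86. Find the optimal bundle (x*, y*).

x* = 0.7812, y* = 11.2

MU_x = 6/x, MU_y = 1. Tangency: 6/x = p_x/p_y.
So x*(p_x,p_y) = 6·p_y/p_x, independent of income; and y* = (I − 6·p_y)/p_y.
At the given prices: x* = 6·5/38.4 = 0.7812, and y* = 11.2.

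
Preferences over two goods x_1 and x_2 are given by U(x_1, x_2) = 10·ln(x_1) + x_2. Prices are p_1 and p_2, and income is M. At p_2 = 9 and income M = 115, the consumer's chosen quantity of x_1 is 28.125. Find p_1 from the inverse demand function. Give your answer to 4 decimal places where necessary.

Set MRS = p_1/p_2: (10/x_1)/1 = p_1/p_2.
So x_1*(p_1,p_2) = 10·p_2/p_1, independent of income; and x_2* = (M − 10·p_2)/p_2.
Set x_1* = 28.125 in the demand function and solve for p_1: p_1 = 3.2.

p_1 = 3.2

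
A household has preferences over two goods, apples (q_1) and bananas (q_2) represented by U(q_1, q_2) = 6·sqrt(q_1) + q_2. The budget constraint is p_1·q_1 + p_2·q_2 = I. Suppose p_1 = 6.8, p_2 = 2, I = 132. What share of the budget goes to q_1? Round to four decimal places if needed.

Set MRS = p_1/p_2: 3·q_1^(−1/2) = p_1/p_2.
Thus q_1* = (3·p_2/p_1)² — independent of I — with the rest of income spent on q_2.
Plugging in: q_1* = (3·2/6.8)² = 0.7785, q_2* = 63.3529.
Expenditure on q_1: 6.8·0.7785 = 5.2941; share = 0.0401.

share on q_1 = 0.0401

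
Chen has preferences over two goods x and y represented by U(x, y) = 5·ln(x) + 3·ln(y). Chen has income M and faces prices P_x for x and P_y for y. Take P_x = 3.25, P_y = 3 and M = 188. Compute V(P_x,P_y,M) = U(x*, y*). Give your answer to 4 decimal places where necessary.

V = 27.4099

MU_x/MU_y = (5·y)/(3·x); tangency sets this equal to P_x/P_y.
Rearranging, P_y·y = (3/5)·P_x·x. Substituting into the budget gives P_x·x·(1 + (3/5)) = M.
Demand: x*(P_x,P_y,M) = 0.625·M/P_x and y* = 0.375·M/P_y.
At P_x=3.25, P_y=3, M=188: x* = 0.625·188/3.25 = 36.1538, y* = 23.5.
Utility at the optimum: U(36.1538, 23.5) = 27.4099.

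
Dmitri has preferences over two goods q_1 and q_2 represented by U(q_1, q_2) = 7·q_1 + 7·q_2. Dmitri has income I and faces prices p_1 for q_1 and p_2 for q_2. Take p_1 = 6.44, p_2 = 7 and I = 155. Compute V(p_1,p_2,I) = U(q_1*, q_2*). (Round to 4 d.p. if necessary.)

V = 168.4783

Perfect substitutes: compare marginal utility per dollar. 7/p_1 vs 7/p_2 → 1.087 vs 1.
q_1 gives more utility per dollar, so spend all income on q_1: q_1* = I/p_1, q_2* = 0.
Numerically: q_1* = 24.0683, q_2* = 0.
Utility at the optimum: U(24.0683, 0) = 168.4783.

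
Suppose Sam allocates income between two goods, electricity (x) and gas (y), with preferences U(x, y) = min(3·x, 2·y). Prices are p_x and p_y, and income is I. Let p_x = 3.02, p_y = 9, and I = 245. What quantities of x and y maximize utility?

With perfect complements, no substitution: consume in ratio x:y = 2:3.
Budget: p_x·x + p_y·(3/2)·x = I, so (2·p_x + 3·p_y)·x = 2·I.
Demand: x*(p_x,p_y,I) = 2·I/(2·p_x + 3·p_y), y* = 3·I/(2·p_x + 3·p_y).
Here 2·3.02 + 3·9 = 33.04, giving x* = 14.8305 and y* = 22.2458.

x* = 14.8305, y* = 22.2458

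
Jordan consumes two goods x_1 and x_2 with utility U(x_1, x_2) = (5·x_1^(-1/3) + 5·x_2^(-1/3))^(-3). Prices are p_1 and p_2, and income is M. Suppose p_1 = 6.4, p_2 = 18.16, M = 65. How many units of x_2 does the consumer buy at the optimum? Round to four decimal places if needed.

x_2* = 2.0216

MRS = MU_x_1/MU_x_2 = (x_2/x_1)^(4/3). Set equal to p_1/p_2.
Solve for the ratio: x_2/x_1 = [p_1/p_2]^(0.75).
Substitute x_2 = (x_2/x_1)·x_1 into the budget: x_1* = M/(p_1 + p_2·(x_2/x_1)).
Numerically x_2/x_1 = 0.457402, so x_1* = 65/(6.4 + 18.16·0.457402) = 4.4198 and x_2* = 0.457402·4.4198 = 2.0216.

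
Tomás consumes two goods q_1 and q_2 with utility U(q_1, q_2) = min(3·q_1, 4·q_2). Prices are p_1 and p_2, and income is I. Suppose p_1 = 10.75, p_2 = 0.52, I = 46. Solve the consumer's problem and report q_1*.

Demand: q_1*(p_1,p_2,I) = 4·I/(4·p_1 + 3·p_2), q_2* = 3·I/(4·p_1 + 3·p_2).
Here 4·10.75 + 3·0.52 = 44.56, giving q_1* = 4.1293.

q_1* = 4.1293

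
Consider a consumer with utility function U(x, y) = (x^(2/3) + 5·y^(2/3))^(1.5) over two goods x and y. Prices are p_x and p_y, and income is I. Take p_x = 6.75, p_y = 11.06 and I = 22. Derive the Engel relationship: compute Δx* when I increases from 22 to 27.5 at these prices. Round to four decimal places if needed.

Δx* = 0.0171

MRS = MU_x/MU_y = (1/5)·(y/x)^(1/3). Set equal to p_x/p_y.
Solve for the ratio: y/x = [5·p_x/p_y]^(3).
Substitute y = (y/x)·x into the budget: x* = I/(p_x + p_y·(y/x)).
Numerically y/x = 28.415542, so x* = 22/(6.75 + 11.06·28.415542) = 0.0685.
At I' = 27.5: x* = 0.0857. Change: 0.0857 − 0.0685 = 0.0171.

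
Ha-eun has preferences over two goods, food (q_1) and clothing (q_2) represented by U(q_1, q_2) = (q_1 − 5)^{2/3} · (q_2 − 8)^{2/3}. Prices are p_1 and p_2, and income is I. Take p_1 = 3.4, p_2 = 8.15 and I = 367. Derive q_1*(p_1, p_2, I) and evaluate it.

q_1* = 46.8824

This is Cobb-Douglas in (q_1−5, q_2−8): tangency gives 2/3·p_2·(q_2−8) = 2/3·p_1·(q_1−5).
After buying the subsistence bundle (5, 8), a share 0.5 of the remaining income goes to q_1: q_1* = 5 + 0.5·(I − 5p_1 − 8p_2)/p_1.
Discretionary income = 367 − 5·3.4 − 8·8.15 = 284.8; q_1* = 5 + 0.5·284.8/3.4 = 46.8824.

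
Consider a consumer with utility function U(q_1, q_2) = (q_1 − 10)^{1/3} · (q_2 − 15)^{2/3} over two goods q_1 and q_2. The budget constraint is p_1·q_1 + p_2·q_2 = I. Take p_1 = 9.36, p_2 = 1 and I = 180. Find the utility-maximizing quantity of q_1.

This is Cobb-Douglas in (q_1−10, q_2−15): tangency gives 1/3·p_2·(q_2−15) = 2/3·p_1·(q_1−10).
After buying the subsistence bundle (10, 15), a share 1/3 of the remaining income goes to q_1: q_1* = 10 + 1/3·(I − 10p_1 − 15p_2)/p_1.
Discretionary income = 180 − 10·9.36 − 15·1 = 71.4; q_1* = 10 + 1/3·71.4/9.36 = 12.5427.

q_1* = 12.5427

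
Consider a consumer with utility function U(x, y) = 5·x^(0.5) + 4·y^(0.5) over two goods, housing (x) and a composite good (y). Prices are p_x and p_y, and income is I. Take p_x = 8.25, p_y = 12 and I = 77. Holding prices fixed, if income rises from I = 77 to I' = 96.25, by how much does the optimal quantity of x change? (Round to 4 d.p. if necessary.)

MRS = MU_x/MU_y = (5/4)·(y/x)^(0.5). Set equal to p_x/p_y.
Solve for the ratio: y/x = [(4/5)·p_x/p_y]^(2).
With the ratio pinned down, the budget gives x* = I/(p_x + p_y·(y/x)) and y* = (y/x)·x*.
Numerically y/x = 0.3025, so x* = 77/(8.25 + 12·0.3025) = 6.4815.
At I' = 96.25: x* = 8.1019. Change: 8.1019 − 6.4815 = 1.6204.

Δx* = 1.6204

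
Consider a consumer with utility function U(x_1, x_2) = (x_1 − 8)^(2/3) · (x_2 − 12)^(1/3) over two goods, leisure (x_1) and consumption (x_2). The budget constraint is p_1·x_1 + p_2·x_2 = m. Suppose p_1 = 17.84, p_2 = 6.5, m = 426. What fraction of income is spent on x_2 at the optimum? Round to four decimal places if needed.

MRS = 2·(x_2−12)/(x_1−8). Tangency with p_1/p_2 gives x_2−12 = (1/2)·(p_1/p_2)·(x_1−8).
After buying the subsistence bundle (8, 12), a share 2/3 of the remaining income goes to x_1: x_1* = 8 + 2/3·(m − 8p_1 − 12p_2)/p_1.
Discretionary income = 426 − 8·17.84 − 12·6.5 = 205.28; x_1* = 8 + 2/3·205.28/17.84 = 15.6712; x_2* = 12 + 1/3·205.28/6.5 = 22.5272.
Expenditure on x_2: 6.5·22.5272 = 146.4267; share = 0.3437.

share on x_2 = 0.3437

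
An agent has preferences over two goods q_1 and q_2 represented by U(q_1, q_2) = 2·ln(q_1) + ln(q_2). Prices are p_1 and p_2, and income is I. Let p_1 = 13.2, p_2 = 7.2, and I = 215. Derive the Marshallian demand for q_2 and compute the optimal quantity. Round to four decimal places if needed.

MU_q_1/MU_q_2 = (2·q_2)/(q_1); tangency sets this equal to p_1/p_2.
So 2·p_2·q_2 = p_1·q_1; combined with the budget, a share 2/3 of income goes to q_1.
Demand: q_1*(p_1,p_2,I) = 2/3·I/p_1 and q_2* = 1/3·I/p_2.
At p_1=13.2, p_2=7.2, I=215: q_2* = 1/3·215/7.2 = 9.9537.

q_2* = 9.9537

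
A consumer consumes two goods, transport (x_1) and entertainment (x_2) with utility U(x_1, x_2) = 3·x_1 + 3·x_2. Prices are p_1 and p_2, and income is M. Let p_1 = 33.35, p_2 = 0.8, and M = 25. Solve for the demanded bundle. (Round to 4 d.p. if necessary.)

Numerically: x_1* = 0, x_2* = 31.25.

x_1* = 0, x_2* = 31.25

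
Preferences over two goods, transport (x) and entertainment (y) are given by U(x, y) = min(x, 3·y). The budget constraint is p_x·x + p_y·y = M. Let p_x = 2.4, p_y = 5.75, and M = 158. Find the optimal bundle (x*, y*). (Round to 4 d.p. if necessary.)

Demand: x*(p_x,p_y,M) = 3·M/(3·p_x + p_y), y* = M/(3·p_x + p_y).
Here 3·2.4 + 5.75 = 12.95, giving x* = 36.6023 and y* = 12.2008.

x* = 36.6023, y* = 12.2008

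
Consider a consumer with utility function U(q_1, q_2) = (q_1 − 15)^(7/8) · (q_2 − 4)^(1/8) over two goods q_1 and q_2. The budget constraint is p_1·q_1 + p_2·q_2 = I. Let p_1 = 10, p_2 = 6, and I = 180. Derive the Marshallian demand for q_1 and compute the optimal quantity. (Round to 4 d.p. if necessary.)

This is Cobb-Douglas in (q_1−15, q_2−4): tangency gives 0.875·p_2·(q_2−4) = 0.125·p_1·(q_1−15).
Substituting into the budget: q_1* = 15 + 0.875·(I − 15·p_1 − 4·p_2)/p_1, and q_2* = 4 + 0.125·(…)/p_2.
Discretionary income = 180 − 15·10 − 4·6 = 6; q_1* = 15 + 0.875·6/10 = 15.525.

q_1* = 15.525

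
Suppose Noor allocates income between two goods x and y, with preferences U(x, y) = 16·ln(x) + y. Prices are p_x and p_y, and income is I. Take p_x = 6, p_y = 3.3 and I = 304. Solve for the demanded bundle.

Set MRS = p_x/p_y: (16/x)/1 = p_x/p_y.
So x*(p_x,p_y) = 16·p_y/p_x, independent of income; and y* = (I − 16·p_y)/p_y.
At the given prices: x* = 16·3.3/6 = 8.8, and y* = 76.1212.

x* = 8.8, y* = 76.1212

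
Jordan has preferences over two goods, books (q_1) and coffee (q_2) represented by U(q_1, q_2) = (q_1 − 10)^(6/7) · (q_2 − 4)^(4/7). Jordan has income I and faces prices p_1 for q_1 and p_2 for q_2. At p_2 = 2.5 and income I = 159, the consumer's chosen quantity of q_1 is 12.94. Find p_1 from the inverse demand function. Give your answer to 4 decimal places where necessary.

p_1 = 10

MRS = (3/2)·(q_2−4)/(q_1−10). Tangency with p_1/p_2 gives q_2−4 = (2/3)·(p_1/p_2)·(q_1−10).
After buying the subsistence bundle (10, 4), a share 0.6 of the remaining income goes to q_1: q_1* = 10 + 0.6·(I − 10p_1 − 4p_2)/p_1.
Set q_1* = 12.94 in the demand function and solve for p_1: p_1 = 10.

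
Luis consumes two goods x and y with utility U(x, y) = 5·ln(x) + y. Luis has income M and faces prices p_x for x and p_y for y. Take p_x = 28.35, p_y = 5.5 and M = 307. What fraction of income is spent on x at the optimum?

share on x = 0.0896

Set MRS = p_x/p_y: (5/x)/1 = p_x/p_y.
So x*(p_x,p_y) = 5·p_y/p_x, independent of income; and y* = (M − 5·p_y)/p_y.
At the given prices: x* = 5·5.5/28.35 = 0.97, and y* = 50.8182.
Expenditure on x: 28.35·0.97 = 27.5; share = 0.0896.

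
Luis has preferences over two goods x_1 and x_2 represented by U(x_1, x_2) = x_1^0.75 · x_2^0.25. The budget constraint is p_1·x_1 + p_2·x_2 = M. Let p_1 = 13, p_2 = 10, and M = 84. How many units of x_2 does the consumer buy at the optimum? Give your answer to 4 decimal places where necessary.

The MRS is 3·x_2/x_1. Set MRS = p_1/p_2.
Rearranging, p_2·x_2 = (1/3)·p_1·x_1. Substituting into the budget gives p_1·x_1·(1 + (1/3)) = M.
Demand: x_1*(p_1,p_2,M) = 0.75·M/p_1 and x_2* = 0.25·M/p_2.
At p_1=13, p_2=10, M=84: x_2* = 0.25·84/10 = 2.1.

x_2* = 2.1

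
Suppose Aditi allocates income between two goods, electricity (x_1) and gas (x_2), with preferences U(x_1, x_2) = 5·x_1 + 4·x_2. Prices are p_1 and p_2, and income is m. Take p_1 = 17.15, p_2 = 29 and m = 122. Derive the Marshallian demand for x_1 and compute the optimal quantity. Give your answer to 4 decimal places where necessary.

Linear utility — the consumer picks whichever good has higher MU/price: 5/17.15 = 0.2915 vs 4/29 = 0.1379.
x_1 gives more utility per dollar, so spend all income on x_1: x_1* = m/p_1, x_2* = 0.
Numerically: x_1* = 7.1137, x_2* = 0.

x_1* = 7.1137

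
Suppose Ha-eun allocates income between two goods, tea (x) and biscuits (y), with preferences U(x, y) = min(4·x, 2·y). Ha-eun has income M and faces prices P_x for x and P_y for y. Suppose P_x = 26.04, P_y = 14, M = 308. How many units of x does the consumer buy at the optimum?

x* = 5.6995

With perfect complements, no substitution: consume in ratio x:y = 2:4.
Budget: P_x·x + P_y·2·x = M, so (2·P_x + 4·P_y)·x = 2·M.
Demand: x*(P_x,P_y,M) = 2·M/(2·P_x + 4·P_y), y* = 4·M/(2·P_x + 4·P_y).
Here 2·26.04 + 4·14 = 108.08, giving x* = 5.6995.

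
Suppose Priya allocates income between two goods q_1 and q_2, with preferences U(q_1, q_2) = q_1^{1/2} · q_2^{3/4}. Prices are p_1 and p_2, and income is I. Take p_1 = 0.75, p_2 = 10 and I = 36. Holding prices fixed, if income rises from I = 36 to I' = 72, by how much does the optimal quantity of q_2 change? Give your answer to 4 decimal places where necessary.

Tangency: MRS = (2/3)·q_2/q_1 = p_1/p_2.
Rearranging, p_2·q_2 = (3/2)·p_1·q_1. Substituting into the budget gives p_1·q_1·(1 + (3/2)) = I.
Demand: q_1*(p_1,p_2,I) = 0.4·I/p_1 and q_2* = 0.6·I/p_2.
At p_1=0.75, p_2=10, I=36: q_2* = 0.6·36/10 = 2.16.
At I' = 72: q_2* = 4.32. Change: 4.32 − 2.16 = 2.16.

Δq_2* = 2.16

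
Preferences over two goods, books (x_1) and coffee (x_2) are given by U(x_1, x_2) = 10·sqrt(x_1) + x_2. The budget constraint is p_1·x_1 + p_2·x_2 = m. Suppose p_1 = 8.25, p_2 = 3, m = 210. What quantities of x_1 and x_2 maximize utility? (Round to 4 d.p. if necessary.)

Utility is quasi-linear in x_2; the FOC for x_1 is 5/√x_1 = p_1/p_2.
Thus x_1* = (5·p_2/p_1)² — independent of m — with the rest of income spent on x_2.
Plugging in: x_1* = (5·3/8.25)² = 3.3058, x_2* = 60.9091.

x_1* = 3.3058, x_2* = 60.9091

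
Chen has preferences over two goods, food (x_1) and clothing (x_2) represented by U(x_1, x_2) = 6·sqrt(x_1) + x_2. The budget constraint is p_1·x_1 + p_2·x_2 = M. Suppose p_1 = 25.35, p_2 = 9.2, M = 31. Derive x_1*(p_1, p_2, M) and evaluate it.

Set MRS = p_1/p_2: 3·x_1^(−1/2) = p_1/p_2.
Solve: √x_1 = 3·p_2/p_1, so x_1*(p_1,p_2) = (3·p_2/p_1)², and x_2* = (M − p_1·x_1*)/p_2.
Plugging in: x_1* = (3·9.2/25.35)² = 1.1854.

x_1* = 1.1854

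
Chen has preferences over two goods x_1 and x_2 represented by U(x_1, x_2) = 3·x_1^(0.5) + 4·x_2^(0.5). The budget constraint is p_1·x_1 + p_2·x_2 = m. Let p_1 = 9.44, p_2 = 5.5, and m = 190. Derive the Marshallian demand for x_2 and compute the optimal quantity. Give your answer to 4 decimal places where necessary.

x_2* = 26.0185

MU_x_1 ∝ 3·x_1^(-0.5), MU_x_2 ∝ 4·x_2^(-0.5), so MRS = (3/4)·(x_2/x_1)^(0.5) = p_1/p_2.
Solve for the ratio: x_2/x_1 = [(4/3)·p_1/p_2]^(2).
With the ratio pinned down, the budget gives x_1* = m/(p_1 + p_2·(x_2/x_1)) and x_2* = (x_2/x_1)·x_1*.
Numerically x_2/x_1 = 5.237163, so x_1* = 190/(9.44 + 5.5·5.237163) = 4.968 and x_2* = 5.237163·4.968 = 26.0185.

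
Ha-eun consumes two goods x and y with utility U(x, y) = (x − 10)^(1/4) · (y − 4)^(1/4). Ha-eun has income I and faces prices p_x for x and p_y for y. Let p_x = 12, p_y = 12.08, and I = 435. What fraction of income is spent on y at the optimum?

share on y = 0.4176

Substituting into the budget: x* = 10 + 0.5·(I − 10·p_x − 4·p_y)/p_x, and y* = 4 + 0.5·(…)/p_y.
Discretionary income = 435 − 10·12 − 4·12.08 = 266.68; x* = 10 + 0.5·266.68/12 = 21.1117; y* = 4 + 0.5·266.68/12.08 = 15.0381.
Expenditure on y: 12.08·15.0381 = 181.66; share = 0.4176.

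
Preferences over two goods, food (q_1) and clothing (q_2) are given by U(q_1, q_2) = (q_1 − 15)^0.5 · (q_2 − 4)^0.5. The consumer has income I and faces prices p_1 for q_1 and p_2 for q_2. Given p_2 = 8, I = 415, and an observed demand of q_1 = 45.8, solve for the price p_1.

Let q_1' = q_1−15, q_2' = q_2−4. MRS = q_2'/q_1' = p_1/p_2.
Substituting into the budget: q_1* = 15 + 0.5·(I − 15·p_1 − 4·p_2)/p_1, and q_2* = 4 + 0.5·(…)/p_2.
Set q_1* = 45.8 in the demand function and solve for p_1: p_1 = 5.

p_1 = 5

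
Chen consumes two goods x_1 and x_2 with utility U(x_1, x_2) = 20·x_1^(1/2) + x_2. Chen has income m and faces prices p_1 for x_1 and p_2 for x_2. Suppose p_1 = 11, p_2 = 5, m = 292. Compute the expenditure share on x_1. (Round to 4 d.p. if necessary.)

share on x_1 = 0.7783

Set MRS = p_1/p_2: 10·x_1^(−1/2) = p_1/p_2.
Thus x_1* = (10·p_2/p_1)² — independent of m — with the rest of income spent on x_2.
Plugging in: x_1* = (10·5/11)² = 20.6612, x_2* = 12.9455.
Expenditure on x_1: 11·20.6612 = 227.2727; share = 0.7783.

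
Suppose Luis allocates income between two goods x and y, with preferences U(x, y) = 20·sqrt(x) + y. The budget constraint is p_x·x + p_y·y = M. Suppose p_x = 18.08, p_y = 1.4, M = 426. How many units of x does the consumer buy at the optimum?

x* = 0.5996

Thus x* = (10·p_y/p_x)² — independent of M — with the rest of income spent on y.
Plugging in: x* = (10·1.4/18.08)² = 0.5996.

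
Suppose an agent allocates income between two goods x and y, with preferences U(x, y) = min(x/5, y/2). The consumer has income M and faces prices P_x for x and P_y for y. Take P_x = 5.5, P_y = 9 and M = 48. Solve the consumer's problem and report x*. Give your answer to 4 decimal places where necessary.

Leontief preferences: the optimum is at the kink where x/5 = y/2, i.e. y = (2/5)·x.
Budget: P_x·x + P_y·(2/5)·x = M, so (5·P_x + 2·P_y)·x = 5·M.
Demand: x*(P_x,P_y,M) = 5·M/(5·P_x + 2·P_y), y* = 2·M/(5·P_x + 2·P_y).
Here 5·5.5 + 2·9 = 45.5, giving x* = 5.2747.

x* = 5.2747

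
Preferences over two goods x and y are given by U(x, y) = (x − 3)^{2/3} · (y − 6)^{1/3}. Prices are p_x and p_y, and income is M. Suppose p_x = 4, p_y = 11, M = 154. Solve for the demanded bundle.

x* = 15.6667, y* = 8.303

MRS = 2·(y−6)/(x−3). Tangency with p_x/p_y gives y−6 = (1/2)·(p_x/p_y)·(x−3).
Substituting into the budget: x* = 3 + 2/3·(M − 3·p_x − 6·p_y)/p_x, and y* = 6 + 1/3·(…)/p_y.
Discretionary income = 154 − 3·4 − 6·11 = 76; x* = 3 + 2/3·76/4 = 15.6667; y* = 6 + 1/3·76/11 = 8.303.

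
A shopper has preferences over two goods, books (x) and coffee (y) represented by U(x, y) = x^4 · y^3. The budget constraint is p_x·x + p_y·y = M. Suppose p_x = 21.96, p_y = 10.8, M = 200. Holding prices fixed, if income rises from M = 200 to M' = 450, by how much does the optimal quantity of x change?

MU_x/MU_y = (4·y)/(3·x); tangency sets this equal to p_x/p_y.
Rearranging, p_y·y = (3/4)·p_x·x. Substituting into the budget gives p_x·x·(1 + (3/4)) = M.
Demand: x*(p_x,p_y,M) = 4/7·M/p_x and y* = 3/7·M/p_y.
At p_x=21.96, p_y=10.8, M=200: x* = 4/7·200/21.96 = 5.2043.
At M' = 450: x* = 11.7096. Change: 11.7096 − 5.2043 = 6.5053.

Δx* = 6.5053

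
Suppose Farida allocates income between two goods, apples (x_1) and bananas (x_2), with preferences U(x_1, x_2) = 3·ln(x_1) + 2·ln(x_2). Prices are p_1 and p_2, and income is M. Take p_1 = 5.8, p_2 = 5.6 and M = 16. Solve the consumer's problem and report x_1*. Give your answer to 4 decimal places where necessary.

MU_x_1/MU_x_2 = (3·x_2)/(2·x_1); tangency sets this equal to p_1/p_2.
Rearranging, p_2·x_2 = (2/3)·p_1·x_1. Substituting into the budget gives p_1·x_1·(1 + (2/3)) = M.
Demand: x_1*(p_1,p_2,M) = 0.6·M/p_1 and x_2* = 0.4·M/p_2.
At p_1=5.8, p_2=5.6, M=16: x_1* = 0.6·16/5.8 = 1.6552.

x_1* = 1.6552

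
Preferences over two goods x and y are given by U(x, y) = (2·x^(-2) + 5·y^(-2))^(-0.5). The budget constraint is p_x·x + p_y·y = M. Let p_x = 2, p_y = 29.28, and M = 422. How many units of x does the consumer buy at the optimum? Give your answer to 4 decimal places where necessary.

MU_x ∝ 2·x^(-3), MU_y ∝ 5·y^(-3), so MRS = (2/5)·(y/x)^(3) = p_x/p_y.
Solve for the ratio: y/x = [(5/2)·p_x/p_y]^(1/3).
Substitute y = (y/x)·x into the budget: x* = M/(p_x + p_y·(y/x)).
Numerically y/x = 0.554796, so x* = 422/(2 + 29.28·0.554796) = 23.1304.

x* = 23.1304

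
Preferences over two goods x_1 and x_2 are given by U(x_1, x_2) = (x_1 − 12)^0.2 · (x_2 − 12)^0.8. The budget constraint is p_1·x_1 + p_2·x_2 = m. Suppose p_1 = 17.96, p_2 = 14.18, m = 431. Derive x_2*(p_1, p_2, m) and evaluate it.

This is Cobb-Douglas in (x_1−12, x_2−12): tangency gives 0.2·p_2·(x_2−12) = 0.8·p_1·(x_1−12).
Substituting into the budget: x_1* = 12 + 0.2·(m − 12·p_1 − 12·p_2)/p_1, and x_2* = 12 + 0.8·(…)/p_2.
Discretionary income = 431 − 12·17.96 − 12·14.18 = 45.32; x_2* = 12 + 0.8·45.32/14.18 = 14.5568.

x_2* = 14.5568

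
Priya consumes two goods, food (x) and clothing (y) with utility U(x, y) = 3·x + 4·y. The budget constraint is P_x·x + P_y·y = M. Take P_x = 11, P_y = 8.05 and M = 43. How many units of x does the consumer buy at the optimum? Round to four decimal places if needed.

y gives more utility per dollar, so spend all income on y: y* = M/P_y, x* = 0.
Numerically: x* = 0, y* = 5.3416.

x* = 0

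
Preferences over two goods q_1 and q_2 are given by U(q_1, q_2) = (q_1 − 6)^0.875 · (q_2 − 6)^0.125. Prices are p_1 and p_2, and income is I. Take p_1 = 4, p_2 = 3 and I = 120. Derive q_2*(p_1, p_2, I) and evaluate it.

This is Cobb-Douglas in (q_1−6, q_2−6): tangency gives 0.875·p_2·(q_2−6) = 0.125·p_1·(q_1−6).
Substituting into the budget: q_1* = 6 + 0.875·(I − 6·p_1 − 6·p_2)/p_1, and q_2* = 6 + 0.125·(…)/p_2.
Discretionary income = 120 − 6·4 − 6·3 = 78; q_2* = 6 + 0.125·78/3 = 9.25.

q_2* = 9.25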